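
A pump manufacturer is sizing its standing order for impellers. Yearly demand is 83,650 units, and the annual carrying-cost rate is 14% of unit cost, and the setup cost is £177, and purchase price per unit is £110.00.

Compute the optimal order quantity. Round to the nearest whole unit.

Carrying cost H = £110 × 14% = £15.4000/unit/yr
Q* = √(2·D·S / H) = √(2·83,650·177 / 15.4) = √1,922,863.6 ≈ 1,386.67

1,387 units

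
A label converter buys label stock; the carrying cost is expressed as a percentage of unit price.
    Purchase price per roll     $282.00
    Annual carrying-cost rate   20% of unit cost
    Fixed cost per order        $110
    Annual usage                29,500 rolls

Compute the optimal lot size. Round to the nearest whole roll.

Holding cost per roll per year: H = 20% × $282 = $56.4000
2DS/H = 2·29,500·110/56.4 = 115,070.92
EOQ = √115,070.92 ≈ 339.22

339 rolls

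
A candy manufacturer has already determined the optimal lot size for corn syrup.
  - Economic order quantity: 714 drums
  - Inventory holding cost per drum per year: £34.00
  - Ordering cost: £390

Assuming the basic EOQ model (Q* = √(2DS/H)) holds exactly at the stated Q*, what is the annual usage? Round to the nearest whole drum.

22,222 drums per year

From Q* = √(2DS/H) ⇒ Q*² = 2DS/H.
D = Q²H / (2S) = 714² × 34 / (2 × 390) = 22,221.88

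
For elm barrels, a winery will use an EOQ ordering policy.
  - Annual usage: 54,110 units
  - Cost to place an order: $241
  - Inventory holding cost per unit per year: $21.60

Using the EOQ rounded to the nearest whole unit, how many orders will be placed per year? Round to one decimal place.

49.2 orders per year

Q* = √(2·D·S / H) = √(2·54,110·241 / 21.6) = √1,207,454.6 ≈ 1,098.84 → Q = 1,099
N = D/Q = 54,110/1,099 ≈ 49.236 orders/yr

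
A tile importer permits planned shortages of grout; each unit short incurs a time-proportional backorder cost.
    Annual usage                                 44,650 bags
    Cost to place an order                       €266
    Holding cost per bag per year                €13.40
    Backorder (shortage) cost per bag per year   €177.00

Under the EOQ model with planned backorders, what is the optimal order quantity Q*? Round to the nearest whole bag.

1,381 bags

Q* = √(2DS/H) · √((H + b)/b)
   = √(2 × 44,650 × 266 / 13.4) · √((13.4 + 177) / 177)
   = 1,331.417 × 1.0372 ≈ 1,380.90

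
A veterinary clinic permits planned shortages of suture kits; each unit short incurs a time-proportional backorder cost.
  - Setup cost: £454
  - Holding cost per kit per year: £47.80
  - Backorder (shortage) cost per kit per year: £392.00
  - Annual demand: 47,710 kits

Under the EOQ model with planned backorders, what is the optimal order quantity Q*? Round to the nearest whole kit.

1,008 kits

Basic EOQ = √(2·47,710·454/47.8) = 951.993
Backorder adjustment √((H+b)/b) = √((47.8+392)/392) = 1.0592
Q* = 951.993 × 1.0592 ≈ 1,008.37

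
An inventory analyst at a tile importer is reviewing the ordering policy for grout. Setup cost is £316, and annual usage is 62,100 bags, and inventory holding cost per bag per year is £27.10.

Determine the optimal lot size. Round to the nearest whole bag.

2DS/H = 2·62,100·316/27.1 = 1,448,236.16
EOQ = √1,448,236.16 ≈ 1,203.43

1,203 bags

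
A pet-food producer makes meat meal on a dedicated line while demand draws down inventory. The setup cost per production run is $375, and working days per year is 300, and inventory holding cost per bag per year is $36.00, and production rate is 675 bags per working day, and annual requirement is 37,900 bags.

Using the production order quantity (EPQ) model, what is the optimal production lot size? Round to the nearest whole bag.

Daily demand d = 37,900/300 = 126.333; p = 675; 1 − d/p = 0.81284
EPQ = √(2DS / (H(1 − d/p)))
    = √(2 × 37,900 × 375 / (36 × 0.81284)) ≈ 985.59

986 bags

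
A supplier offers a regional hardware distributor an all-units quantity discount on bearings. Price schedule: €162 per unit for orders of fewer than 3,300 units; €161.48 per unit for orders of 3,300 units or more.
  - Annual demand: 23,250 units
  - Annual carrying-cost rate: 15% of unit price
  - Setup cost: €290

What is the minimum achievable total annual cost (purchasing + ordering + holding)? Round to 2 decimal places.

€3,784,602.09

H₁ = 15%×€162 = €24.3000;  H₂ = 15%×€161.48 = €24.2220
EOQ₁ = √(2×23,250×290/24.3000) = 744.94  (< 3,300, feasible at tier 1)
EOQ₂ = √(2×23,250×290/24.2220) = 746.14  (< 3,300 → use Q = 3,300 at tier-2 price)
TC(tier 1 (EOQ₁), Q≈744.9) = €3,784,602.09
TC(tier 2, Q≈3,300.0) = €3,796,419.48
Minimum at tier 1 (EOQ₁): €3,784,602.09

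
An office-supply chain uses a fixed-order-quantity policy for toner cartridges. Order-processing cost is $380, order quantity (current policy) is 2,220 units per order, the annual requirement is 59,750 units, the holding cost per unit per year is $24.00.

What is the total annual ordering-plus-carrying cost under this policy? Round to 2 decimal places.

$36,867.48

Orders/yr = 59,750/2,220 = 26.914; ordering cost = 26.914 × $380 = $10,227.48
Average inventory = 2,220/2 = 1110; holding cost = 1110 × $24 = $26,640.00
Total = $10,227.48 + $26,640.00 = $36,867.48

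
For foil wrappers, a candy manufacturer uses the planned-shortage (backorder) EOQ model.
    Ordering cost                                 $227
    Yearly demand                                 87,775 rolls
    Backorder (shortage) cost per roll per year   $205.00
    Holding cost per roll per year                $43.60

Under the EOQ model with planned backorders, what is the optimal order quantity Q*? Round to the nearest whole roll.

1,053 rolls

Q* = √(2DS/H) · √((H + b)/b)
   = √(2 × 87,775 × 227 / 43.6) · √((43.6 + 205) / 205)
   = 956.027 × 1.1012 ≈ 1,052.79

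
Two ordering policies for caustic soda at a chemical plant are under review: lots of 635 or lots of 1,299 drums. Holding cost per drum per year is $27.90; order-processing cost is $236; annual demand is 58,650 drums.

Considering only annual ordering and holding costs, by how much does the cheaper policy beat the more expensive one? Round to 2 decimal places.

$1,879.25

TC(Q) = (D/Q)S + (Q/2)H
TC(635) = (58,650/635)×236 + (635/2)×27.9 = $30,655.73
TC(1,299) = (58,650/1,299)×236 + (1,299/2)×27.9 = $28,776.48
Lots of 1,299 are cheaper by $1,879.25.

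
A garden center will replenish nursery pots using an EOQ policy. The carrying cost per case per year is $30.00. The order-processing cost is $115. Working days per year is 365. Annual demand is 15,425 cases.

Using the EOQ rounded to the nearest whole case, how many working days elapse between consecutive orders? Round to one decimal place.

8.1 days

2DS/H = 2·15,425·115/30 = 118,258.33
EOQ = √118,258.33 ≈ 343.89 → Q = 344 cases
T = Q/D × 365 days = 344/15,425 × 365 = 8.140 days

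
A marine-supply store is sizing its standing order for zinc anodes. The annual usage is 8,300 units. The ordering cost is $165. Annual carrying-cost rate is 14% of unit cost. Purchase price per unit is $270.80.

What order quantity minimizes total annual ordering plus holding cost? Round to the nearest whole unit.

269 units

H = i·C = 0.14 × $270.8 = $37.9120 per unit-year
Optimal lot size Q* = (2 × 8,300 × $165 / $37.912)^½ ≈ 268.79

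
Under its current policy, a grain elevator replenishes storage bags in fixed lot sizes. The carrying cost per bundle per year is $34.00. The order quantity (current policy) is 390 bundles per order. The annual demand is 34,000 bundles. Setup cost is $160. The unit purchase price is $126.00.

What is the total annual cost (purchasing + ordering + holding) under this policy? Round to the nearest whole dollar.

$4,304,579

Orders/yr = 34,000/390 = 87.179; ordering cost = 87.179 × $160 = $13,948.72
Average inventory = 390/2 = 195; holding cost = 195 × $34 = $6,630.00
Purchase cost = D·C = 34,000 × 126 = $4,284,000.00
Total = $13,948.72 + $6,630.00 + $4,284,000.00 = $4,304,578.72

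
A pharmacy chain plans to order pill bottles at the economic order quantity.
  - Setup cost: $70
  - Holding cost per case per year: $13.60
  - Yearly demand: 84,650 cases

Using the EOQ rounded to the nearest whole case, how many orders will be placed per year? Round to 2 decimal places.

90.73 orders per year

EOQ = √(2DS/H) = √(2 × 84,650 × 70 / 13.6)
    = √(871,397.06) ≈ 933.49 → Q = 933
Orders per year = D/Q = 84,650 / 933 = 90.729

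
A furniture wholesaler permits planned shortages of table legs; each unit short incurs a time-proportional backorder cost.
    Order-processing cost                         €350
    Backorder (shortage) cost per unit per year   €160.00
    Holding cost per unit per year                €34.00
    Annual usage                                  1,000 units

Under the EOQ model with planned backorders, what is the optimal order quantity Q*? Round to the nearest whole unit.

Q* = √(2DS/H) · √((H + b)/b)
   = √(2 × 1,000 × 350 / 34) · √((34 + 160) / 160)
   = 143.486 × 1.1011 ≈ 158.00

158 units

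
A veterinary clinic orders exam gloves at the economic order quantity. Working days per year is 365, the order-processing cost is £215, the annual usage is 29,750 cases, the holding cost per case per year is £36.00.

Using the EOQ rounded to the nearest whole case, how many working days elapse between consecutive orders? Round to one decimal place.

7.3 days

EOQ = √(2DS/H) = √(2 × 29,750 × 215 / 36)
    = √(355,347.22) ≈ 596.11 → Q = 596 cases
T = Q/D × 365 days = 596/29,750 × 365 = 7.312 days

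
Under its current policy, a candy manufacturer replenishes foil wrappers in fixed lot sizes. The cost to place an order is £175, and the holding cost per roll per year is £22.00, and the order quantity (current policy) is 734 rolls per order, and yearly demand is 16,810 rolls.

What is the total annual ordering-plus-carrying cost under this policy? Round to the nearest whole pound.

£12,082

Annual ordering cost = (D/Q)·S = (16,810/734) × 175 = £4,007.83
Annual holding cost  = (Q/2)·H = (734/2) × 22 = £8,074.00
Total = £4,007.83 + £8,074.00 = £12,081.83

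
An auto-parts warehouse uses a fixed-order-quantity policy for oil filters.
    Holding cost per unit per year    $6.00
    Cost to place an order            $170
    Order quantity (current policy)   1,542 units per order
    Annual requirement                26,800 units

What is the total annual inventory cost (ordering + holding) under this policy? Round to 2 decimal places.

Ordering: D/Q × S = 26,800/1,542 × $170 = $2,954.60
Holding:  Q/2 × H = 1,542/2 × $6 = $4,626.00
Total = $2,954.60 + $4,626.00 = $7,580.60

$7,580.60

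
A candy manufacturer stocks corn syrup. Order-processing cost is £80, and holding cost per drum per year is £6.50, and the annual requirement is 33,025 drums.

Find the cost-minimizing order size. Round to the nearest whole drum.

EOQ = √(2DS/H) = √(2 × 33,025 × 80 / 6.5)
    = √(812,923.08) ≈ 901.62

902 drums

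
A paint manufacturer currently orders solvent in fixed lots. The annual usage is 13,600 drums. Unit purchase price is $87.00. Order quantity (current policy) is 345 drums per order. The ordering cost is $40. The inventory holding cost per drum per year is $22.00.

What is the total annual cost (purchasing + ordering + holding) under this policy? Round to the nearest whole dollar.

$1,188,572

Annual ordering cost = (D/Q)·S = (13,600/345) × 40 = $1,576.81
Annual holding cost  = (Q/2)·H = (345/2) × 22 = $3,795.00
Purchase cost = D·C = 13,600 × 87 = $1,183,200.00
Total = $1,576.81 + $3,795.00 + $1,183,200.00 = $1,188,571.81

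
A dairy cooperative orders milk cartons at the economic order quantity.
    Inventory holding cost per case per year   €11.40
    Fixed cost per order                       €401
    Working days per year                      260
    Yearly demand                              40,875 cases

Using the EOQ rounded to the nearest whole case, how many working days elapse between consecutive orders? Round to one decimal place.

Q* = √(2·D·S / H) = √(2·40,875·401 / 11.4) = √2,875,592.1 ≈ 1,695.76 → Q = 1,696 cases
Days between orders = 260 / (D/Q) = 260 / 24.101 ≈ 10.788

10.8 days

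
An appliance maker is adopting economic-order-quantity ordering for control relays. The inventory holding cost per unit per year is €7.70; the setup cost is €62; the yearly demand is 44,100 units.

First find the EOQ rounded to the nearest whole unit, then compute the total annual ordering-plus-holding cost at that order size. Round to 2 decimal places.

Optimal lot size Q* = (2 × 44,100 × €62 / €7.7)^½ ≈ 842.72 → Q = 843 units
Orders/yr = 44,100/843 = 52.313; ordering cost = 52.313 × €62 = €3,243.42
Average inventory = 843/2 = 421.5; holding cost = 421.5 × €7.7 = €3,245.55
Total = €3,243.42 + €3,245.55 = €6,488.97

€6,488.97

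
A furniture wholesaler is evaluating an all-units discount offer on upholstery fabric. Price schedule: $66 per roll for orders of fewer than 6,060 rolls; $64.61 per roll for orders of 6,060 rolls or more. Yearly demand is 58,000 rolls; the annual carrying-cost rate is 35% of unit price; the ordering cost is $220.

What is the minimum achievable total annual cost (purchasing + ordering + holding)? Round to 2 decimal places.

$3,818,004.52

H₁ = 35%×$66 = $23.1000;  H₂ = 35%×$64.61 = $22.6135
EOQ₁ = √(2×58,000×220/23.1000) = 1,051.08  (< 6,060, feasible at tier 1)
EOQ₂ = √(2×58,000×220/22.6135) = 1,062.32  (< 6,060 → use Q = 6,060 at tier-2 price)
TC(tier 1 (EOQ₁), Q≈1,051.1) = $3,852,279.87
TC(tier 2, Q≈6,060.0) = $3,818,004.52
Minimum at tier 2: $3,818,004.52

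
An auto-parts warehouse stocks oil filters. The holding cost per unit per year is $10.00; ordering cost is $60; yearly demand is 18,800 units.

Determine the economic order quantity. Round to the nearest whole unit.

475 units

2DS/H = 2·18,800·60/10 = 225,600.00
EOQ = √225,600.00 ≈ 474.97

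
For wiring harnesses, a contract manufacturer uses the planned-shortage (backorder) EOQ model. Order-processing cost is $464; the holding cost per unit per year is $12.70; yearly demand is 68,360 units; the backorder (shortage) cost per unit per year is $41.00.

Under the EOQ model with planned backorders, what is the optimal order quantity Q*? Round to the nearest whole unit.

2,558 units

Basic EOQ = √(2·68,360·464/12.7) = 2,234.977
Backorder adjustment √((H+b)/b) = √((12.7+41)/41) = 1.1444
Q* = 2,234.977 × 1.1444 ≈ 2,557.81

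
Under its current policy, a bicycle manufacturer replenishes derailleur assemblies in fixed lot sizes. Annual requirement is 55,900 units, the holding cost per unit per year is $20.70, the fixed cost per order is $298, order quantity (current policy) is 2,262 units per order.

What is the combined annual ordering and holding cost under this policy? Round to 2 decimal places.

$30,776.07

Ordering: D/Q × S = 55,900/2,262 × $298 = $7,364.37
Holding:  Q/2 × H = 2,262/2 × $20.7 = $23,411.70
Total = $7,364.37 + $23,411.70 = $30,776.07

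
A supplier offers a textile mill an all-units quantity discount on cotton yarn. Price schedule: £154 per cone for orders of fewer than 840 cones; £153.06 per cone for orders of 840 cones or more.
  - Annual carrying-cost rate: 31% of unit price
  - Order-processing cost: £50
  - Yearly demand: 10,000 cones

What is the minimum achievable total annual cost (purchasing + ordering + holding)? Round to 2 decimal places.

£1,546,909.41

H₁ = 31%×£154 = £47.7400;  H₂ = 31%×£153.06 = £47.4486
EOQ₁ = √(2×10,000×50/47.7400) = 144.73  (< 840, feasible at tier 1)
EOQ₂ = √(2×10,000×50/47.4486) = 145.17  (< 840 → use Q = 840 at tier-2 price)
TC(tier 1 (EOQ₁), Q≈144.7) = £1,546,909.41
TC(tier 2, Q≈840.0) = £1,551,123.65
Minimum at tier 1 (EOQ₁): £1,546,909.41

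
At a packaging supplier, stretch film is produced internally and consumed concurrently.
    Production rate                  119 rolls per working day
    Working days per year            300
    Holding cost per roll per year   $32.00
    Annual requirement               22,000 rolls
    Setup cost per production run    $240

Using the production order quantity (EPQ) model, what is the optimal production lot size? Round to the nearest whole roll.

927 rolls

d = 22,000/300 = 73.3333 rolls/day;  effective holding cost H(1 − d/p) = 32·(1 − 73.3333/119) = 12.28011
Q* = √(2DS / H_eff) = √(2·22,000·240 / 12.28011) ≈ 927.32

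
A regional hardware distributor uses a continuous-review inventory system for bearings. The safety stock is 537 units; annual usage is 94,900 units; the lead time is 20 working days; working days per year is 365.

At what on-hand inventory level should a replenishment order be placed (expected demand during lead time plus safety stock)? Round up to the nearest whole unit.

5,737 units

Daily demand d = 94,900 / 365 = 260.000 units/day
Demand during lead time = 260.000 × 20 = 5,200.00
Reorder point = 5,200.00 + 537 = 5,737.00 → round up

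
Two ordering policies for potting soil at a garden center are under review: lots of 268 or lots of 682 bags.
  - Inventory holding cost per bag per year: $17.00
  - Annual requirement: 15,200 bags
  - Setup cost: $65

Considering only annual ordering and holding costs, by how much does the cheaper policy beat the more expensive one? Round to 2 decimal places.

Annual cost at Q: ordering D·S/Q plus holding Q·H/2.
TC(268) = (15,200/268)×65 + (268/2)×17 = $5,964.57
TC(682) = (15,200/682)×65 + (682/2)×17 = $7,245.68
Cheaper: Q = 268.  Difference = $1,281.11

$1,281.11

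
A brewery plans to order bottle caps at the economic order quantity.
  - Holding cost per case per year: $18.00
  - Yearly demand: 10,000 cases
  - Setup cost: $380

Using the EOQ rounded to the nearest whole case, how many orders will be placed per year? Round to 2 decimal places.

15.38 orders per year

Q* = √(2·D·S / H) = √(2·10,000·380 / 18) = √422,222.2 ≈ 649.79 → Q = 650
Orders per year = D/Q = 10,000 / 650 = 15.385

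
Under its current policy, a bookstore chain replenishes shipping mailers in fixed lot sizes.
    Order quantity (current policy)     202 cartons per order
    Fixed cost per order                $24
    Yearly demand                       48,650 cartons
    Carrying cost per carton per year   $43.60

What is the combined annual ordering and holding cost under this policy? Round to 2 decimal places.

$10,183.80

Annual ordering cost = (D/Q)·S = (48,650/202) × 24 = $5,780.20
Annual holding cost  = (Q/2)·H = (202/2) × 43.6 = $4,403.60
Total = $5,780.20 + $4,403.60 = $10,183.80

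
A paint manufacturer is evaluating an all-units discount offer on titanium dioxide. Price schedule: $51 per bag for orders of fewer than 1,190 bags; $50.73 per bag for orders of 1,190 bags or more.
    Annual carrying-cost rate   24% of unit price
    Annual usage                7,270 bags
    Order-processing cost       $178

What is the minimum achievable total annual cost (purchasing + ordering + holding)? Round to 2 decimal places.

H₁ = 24%×$51 = $12.2400;  H₂ = 24%×$50.73 = $12.1752
EOQ₁ = √(2×7,270×178/12.2400) = 459.83  (< 1,190, feasible at tier 1)
EOQ₂ = √(2×7,270×178/12.1752) = 461.06  (< 1,190 → use Q = 1,190 at tier-2 price)
TC(tier 1 (EOQ₁), Q≈459.8) = $376,398.37
TC(tier 2, Q≈1,190.0) = $377,138.79
Minimum at tier 1 (EOQ₁): $376,398.37

$376,398.37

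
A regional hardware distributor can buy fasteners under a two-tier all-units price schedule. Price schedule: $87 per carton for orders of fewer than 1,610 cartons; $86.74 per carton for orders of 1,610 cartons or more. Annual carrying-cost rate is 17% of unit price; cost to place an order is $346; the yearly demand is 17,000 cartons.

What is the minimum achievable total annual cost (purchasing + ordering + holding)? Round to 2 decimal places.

H₁ = 17%×$87 = $14.7900;  H₂ = 17%×$86.74 = $14.7458
EOQ₁ = √(2×17,000×346/14.7900) = 891.85  (< 1,610, feasible at tier 1)
EOQ₂ = √(2×17,000×346/14.7458) = 893.19  (< 1,610 → use Q = 1,610 at tier-2 price)
TC(tier 1 (EOQ₁), Q≈891.9) = $1,492,190.51
TC(tier 2, Q≈1,610.0) = $1,490,103.79
Minimum at tier 2: $1,490,103.79

$1,490,103.79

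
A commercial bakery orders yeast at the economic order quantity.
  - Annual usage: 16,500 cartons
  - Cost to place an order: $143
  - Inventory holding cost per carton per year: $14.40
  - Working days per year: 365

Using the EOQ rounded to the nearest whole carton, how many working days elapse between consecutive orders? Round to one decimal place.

12.7 days

EOQ = √(2DS/H) = √(2 × 16,500 × 143 / 14.4)
    = √(327,708.33) ≈ 572.46 → Q = 572 cartons
Cycle time = (working days × Q)/D = (365 × 572) / 16,500 = 12.653 days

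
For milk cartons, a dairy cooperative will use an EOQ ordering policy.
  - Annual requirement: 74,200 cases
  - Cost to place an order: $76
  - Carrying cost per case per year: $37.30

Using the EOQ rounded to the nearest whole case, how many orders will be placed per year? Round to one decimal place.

134.9 orders per year

Q* = √(2·D·S / H) = √(2·74,200·76 / 37.3) = √302,370.0 ≈ 549.88 → Q = 550
Orders per year = D/Q = 74,200 / 550 = 134.909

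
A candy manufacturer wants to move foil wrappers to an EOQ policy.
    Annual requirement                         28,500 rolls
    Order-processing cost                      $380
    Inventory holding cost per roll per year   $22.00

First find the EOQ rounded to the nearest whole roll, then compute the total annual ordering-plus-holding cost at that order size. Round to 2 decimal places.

$21,829.34

EOQ = √(2DS/H) = √(2 × 28,500 × 380 / 22)
    = √(984,545.45) ≈ 992.24 → Q = 992 rolls
Ordering: D/Q × S = 28,500/992 × $380 = $10,917.34
Holding:  Q/2 × H = 992/2 × $22 = $10,912.00
Total = $10,917.34 + $10,912.00 = $21,829.34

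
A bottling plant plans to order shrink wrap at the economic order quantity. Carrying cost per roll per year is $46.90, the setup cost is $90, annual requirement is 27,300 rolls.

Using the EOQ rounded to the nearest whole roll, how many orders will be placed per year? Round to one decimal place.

EOQ = √(2DS/H) = √(2 × 27,300 × 90 / 46.9)
    = √(104,776.12) ≈ 323.69 → Q = 324
Orders per year = D/Q = 27,300 / 324 = 84.259

84.3 orders per year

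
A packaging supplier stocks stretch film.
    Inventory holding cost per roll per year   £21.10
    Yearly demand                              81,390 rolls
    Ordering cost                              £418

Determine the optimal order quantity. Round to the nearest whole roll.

1,796 rolls

Q* = √(2·D·S / H) = √(2·81,390·418 / 21.1) = √3,224,741.2 ≈ 1,795.76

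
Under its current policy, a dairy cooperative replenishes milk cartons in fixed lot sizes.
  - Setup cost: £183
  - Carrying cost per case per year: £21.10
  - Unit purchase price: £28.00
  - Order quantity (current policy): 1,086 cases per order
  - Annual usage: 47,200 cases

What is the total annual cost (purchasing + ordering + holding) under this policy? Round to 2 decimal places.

Annual ordering cost = (D/Q)·S = (47,200/1,086) × 183 = £7,953.59
Annual holding cost  = (Q/2)·H = (1,086/2) × 21.1 = £11,457.30
Purchase cost = D·C = 47,200 × 28 = £1,321,600.00
Total = £7,953.59 + £11,457.30 + £1,321,600.00 = £1,341,010.89

£1,341,010.89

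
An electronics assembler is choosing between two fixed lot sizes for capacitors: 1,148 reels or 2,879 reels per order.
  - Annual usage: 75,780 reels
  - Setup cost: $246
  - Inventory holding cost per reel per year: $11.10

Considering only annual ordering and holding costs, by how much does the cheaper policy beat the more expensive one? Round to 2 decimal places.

For each Q, cost = (D/Q)·S + (Q/2)·H.
TC(1,148) = (75,780/1,148)×246 + (1,148/2)×11.1 = $22,609.97
TC(2,879) = (75,780/2,879)×246 + (2,879/2)×11.1 = $22,453.57
|ΔTC| = |$22,609.97 − $22,453.57| = $156.40

$156.40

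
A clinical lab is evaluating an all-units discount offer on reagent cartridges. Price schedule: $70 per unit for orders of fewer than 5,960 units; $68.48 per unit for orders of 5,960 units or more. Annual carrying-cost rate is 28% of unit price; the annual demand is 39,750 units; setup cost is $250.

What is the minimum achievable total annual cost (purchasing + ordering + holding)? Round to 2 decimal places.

H₁ = 28%×$70 = $19.6000;  H₂ = 28%×$68.48 = $19.1744
EOQ₁ = √(2×39,750×250/19.6000) = 1,006.99  (< 5,960, feasible at tier 1)
EOQ₂ = √(2×39,750×250/19.1744) = 1,018.11  (< 5,960 → use Q = 5,960 at tier-2 price)
TC(tier 1 (EOQ₁), Q≈1,007.0) = $2,802,237.02
TC(tier 2, Q≈5,960.0) = $2,780,887.08
Minimum at tier 2: $2,780,887.08

$2,780,887.08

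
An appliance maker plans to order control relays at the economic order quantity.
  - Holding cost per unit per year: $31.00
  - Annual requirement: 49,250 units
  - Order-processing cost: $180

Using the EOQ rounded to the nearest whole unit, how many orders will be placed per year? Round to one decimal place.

2DS/H = 2·49,250·180/31 = 571,935.48
EOQ = √571,935.48 ≈ 756.26 → Q = 756
Orders per year = D/Q = 49,250 / 756 = 65.146

65.1 orders per year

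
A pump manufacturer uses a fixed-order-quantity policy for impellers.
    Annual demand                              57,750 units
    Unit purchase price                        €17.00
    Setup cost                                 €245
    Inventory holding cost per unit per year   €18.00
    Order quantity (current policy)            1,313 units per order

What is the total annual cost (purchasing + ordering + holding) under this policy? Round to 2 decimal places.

Orders/yr = 57,750/1,313 = 43.983; ordering cost = 43.983 × €245 = €10,775.89
Average inventory = 1,313/2 = 656.5; holding cost = 656.5 × €18 = €11,817.00
Purchase cost = D·C = 57,750 × 17 = €981,750.00
Total = €10,775.89 + €11,817.00 + €981,750.00 = €1,004,342.89

€1,004,342.89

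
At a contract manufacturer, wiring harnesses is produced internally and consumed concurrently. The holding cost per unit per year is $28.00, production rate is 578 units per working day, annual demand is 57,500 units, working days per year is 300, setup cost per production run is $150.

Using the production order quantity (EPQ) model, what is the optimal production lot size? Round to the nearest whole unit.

Daily demand d = 57,500/300 = 191.667; p = 578; 1 − d/p = 0.66840
EPQ = √(2DS / (H(1 − d/p)))
    = √(2 × 57,500 × 150 / (28 × 0.66840)) ≈ 960.06

960 units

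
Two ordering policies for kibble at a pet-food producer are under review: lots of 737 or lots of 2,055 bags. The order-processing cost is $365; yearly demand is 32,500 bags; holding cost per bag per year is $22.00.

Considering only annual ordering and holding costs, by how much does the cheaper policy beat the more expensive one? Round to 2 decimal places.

Annual cost at Q: ordering D·S/Q plus holding Q·H/2.
TC(737) = (32,500/737)×365 + (737/2)×22 = $24,202.66
TC(2,055) = (32,500/2,055)×365 + (2,055/2)×22 = $28,377.51
|ΔTC| = |$24,202.66 − $28,377.51| = $4,174.85

$4,174.85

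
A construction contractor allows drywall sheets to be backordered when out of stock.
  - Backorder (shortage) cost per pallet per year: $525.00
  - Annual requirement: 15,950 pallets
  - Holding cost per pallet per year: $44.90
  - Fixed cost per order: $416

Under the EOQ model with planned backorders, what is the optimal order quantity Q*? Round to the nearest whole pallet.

Q* = √(2DS/H) · √((H + b)/b)
   = √(2 × 15,950 × 416 / 44.9) · √((44.9 + 525) / 525)
   = 543.649 × 1.0419 ≈ 566.42

566 pallets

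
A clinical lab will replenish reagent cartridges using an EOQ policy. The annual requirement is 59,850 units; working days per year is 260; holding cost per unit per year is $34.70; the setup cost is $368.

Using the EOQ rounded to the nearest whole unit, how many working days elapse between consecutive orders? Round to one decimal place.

Optimal lot size Q* = (2 × 59,850 × $368 / $34.7)^½ ≈ 1,126.69 → Q = 1,127 units
Days between orders = 260 / (D/Q) = 260 / 53.106 ≈ 4.896

4.9 days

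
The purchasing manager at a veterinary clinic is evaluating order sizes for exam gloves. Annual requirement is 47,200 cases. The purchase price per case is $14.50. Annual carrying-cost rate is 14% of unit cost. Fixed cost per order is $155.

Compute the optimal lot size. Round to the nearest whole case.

2,685 cases

Carrying cost H = $14.5 × 14% = $2.0300/case/yr
Optimal lot size Q* = (2 × 47,200 × $155 / $2.03)^½ ≈ 2,684.75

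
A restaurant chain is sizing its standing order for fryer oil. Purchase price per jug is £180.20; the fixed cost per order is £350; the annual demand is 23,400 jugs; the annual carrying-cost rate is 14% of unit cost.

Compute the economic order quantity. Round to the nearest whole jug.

H = i·C = 0.14 × £180.2 = £25.2280 per jug-year
Optimal lot size Q* = (2 × 23,400 × £350 / £25.228)^½ ≈ 805.78

806 jugs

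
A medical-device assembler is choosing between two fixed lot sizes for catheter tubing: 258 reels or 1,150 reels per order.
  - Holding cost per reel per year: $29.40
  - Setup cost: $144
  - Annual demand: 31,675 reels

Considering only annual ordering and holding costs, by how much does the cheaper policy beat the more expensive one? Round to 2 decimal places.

$600.41

Annual cost at Q: ordering D·S/Q plus holding Q·H/2.
TC(258) = (31,675/258)×144 + (258/2)×29.4 = $21,471.67
TC(1,150) = (31,675/1,150)×144 + (1,150/2)×29.4 = $20,871.26
Lots of 1,150 are cheaper by $600.41.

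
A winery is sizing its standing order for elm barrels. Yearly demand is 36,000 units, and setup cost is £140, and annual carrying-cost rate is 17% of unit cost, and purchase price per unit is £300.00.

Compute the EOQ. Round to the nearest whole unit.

Holding cost per unit per year: H = 17% × £300 = £51.0000
Q* = √(2·D·S / H) = √(2·36,000·140 / 51) = √197,647.1 ≈ 444.58

445 units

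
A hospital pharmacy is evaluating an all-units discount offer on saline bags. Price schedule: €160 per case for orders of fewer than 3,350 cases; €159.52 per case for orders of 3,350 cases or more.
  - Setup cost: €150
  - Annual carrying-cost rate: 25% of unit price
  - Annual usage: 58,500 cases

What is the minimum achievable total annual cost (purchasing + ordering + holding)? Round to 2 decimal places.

H₁ = 25%×€160 = €40.0000;  H₂ = 25%×€159.52 = €39.8800
EOQ₁ = √(2×58,500×150/40.0000) = 662.38  (< 3,350, feasible at tier 1)
EOQ₂ = √(2×58,500×150/39.8800) = 663.38  (< 3,350 → use Q = 3,350 at tier-2 price)
TC(tier 1 (EOQ₁), Q≈662.4) = €9,386,495.28
TC(tier 2, Q≈3,350.0) = €9,401,338.40
Minimum at tier 1 (EOQ₁): €9,386,495.28

€9,386,495.28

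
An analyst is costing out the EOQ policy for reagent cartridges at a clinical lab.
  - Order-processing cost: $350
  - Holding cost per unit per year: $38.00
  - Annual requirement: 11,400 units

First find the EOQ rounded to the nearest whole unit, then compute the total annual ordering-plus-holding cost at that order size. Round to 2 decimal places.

$17,413.79

EOQ = √(2DS/H) = √(2 × 11,400 × 350 / 38)
    = √(210,000.00) ≈ 458.26 → Q = 458 units
Annual ordering cost = (D/Q)·S = (11,400/458) × 350 = $8,711.79
Annual holding cost  = (Q/2)·H = (458/2) × 38 = $8,702.00
Total = $8,711.79 + $8,702.00 = $17,413.79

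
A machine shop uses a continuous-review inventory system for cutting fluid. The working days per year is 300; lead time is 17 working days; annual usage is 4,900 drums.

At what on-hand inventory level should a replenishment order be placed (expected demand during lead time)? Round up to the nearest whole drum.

Daily demand d = 4,900 / 300 = 16.333 drums/day
Demand during lead time = 16.333 × 17 = 277.67
Reorder point = 277.67 → round up

278 drums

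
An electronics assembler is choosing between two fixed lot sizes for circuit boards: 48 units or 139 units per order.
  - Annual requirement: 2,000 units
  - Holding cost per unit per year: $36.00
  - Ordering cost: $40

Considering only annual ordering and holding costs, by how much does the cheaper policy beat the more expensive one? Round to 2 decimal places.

$546.87

For each Q, cost = (D/Q)·S + (Q/2)·H.
TC(48) = (2,000/48)×40 + (48/2)×36 = $2,530.67
TC(139) = (2,000/139)×40 + (139/2)×36 = $3,077.54
|ΔTC| = |$2,530.67 − $3,077.54| = $546.87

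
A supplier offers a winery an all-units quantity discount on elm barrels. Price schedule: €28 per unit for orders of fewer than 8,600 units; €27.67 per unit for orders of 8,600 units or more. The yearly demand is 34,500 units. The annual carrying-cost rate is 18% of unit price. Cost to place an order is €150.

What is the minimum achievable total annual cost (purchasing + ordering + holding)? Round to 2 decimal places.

€973,222.46

H₁ = 18%×€28 = €5.0400;  H₂ = 18%×€27.67 = €4.9806
EOQ₁ = √(2×34,500×150/5.0400) = 1,433.03  (< 8,600, feasible at tier 1)
EOQ₂ = √(2×34,500×150/4.9806) = 1,441.55  (< 8,600 → use Q = 8,600 at tier-2 price)
TC(tier 1 (EOQ₁), Q≈1,433.0) = €973,222.46
TC(tier 2, Q≈8,600.0) = €976,633.32
Minimum at tier 1 (EOQ₁): €973,222.46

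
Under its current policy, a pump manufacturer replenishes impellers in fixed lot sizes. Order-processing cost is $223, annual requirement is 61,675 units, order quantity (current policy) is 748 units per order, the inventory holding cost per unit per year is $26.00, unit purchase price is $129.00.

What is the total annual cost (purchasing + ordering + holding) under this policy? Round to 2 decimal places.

$7,984,186.07

Ordering: D/Q × S = 61,675/748 × $223 = $18,387.07
Holding:  Q/2 × H = 748/2 × $26 = $9,724.00
Purchase cost = D·C = 61,675 × 129 = $7,956,075.00
Total = $18,387.07 + $9,724.00 + $7,956,075.00 = $7,984,186.07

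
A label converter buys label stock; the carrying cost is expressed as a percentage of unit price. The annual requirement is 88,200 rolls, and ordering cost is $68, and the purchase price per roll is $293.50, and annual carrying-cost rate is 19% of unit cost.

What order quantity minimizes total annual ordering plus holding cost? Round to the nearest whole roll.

464 rolls

Holding cost per roll per year: H = 19% × $293.5 = $55.7650
Q* = √(2·D·S / H) = √(2·88,200·68 / 55.765) = √215,102.7 ≈ 463.79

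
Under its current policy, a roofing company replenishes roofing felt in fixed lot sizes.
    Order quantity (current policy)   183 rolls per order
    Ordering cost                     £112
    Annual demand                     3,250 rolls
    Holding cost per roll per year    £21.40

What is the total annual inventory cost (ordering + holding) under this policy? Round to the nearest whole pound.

Orders/yr = 3,250/183 = 17.760; ordering cost = 17.760 × £112 = £1,989.07
Average inventory = 183/2 = 91.5; holding cost = 91.5 × £21.4 = £1,958.10
Total = £1,989.07 + £1,958.10 = £3,947.17

£3,947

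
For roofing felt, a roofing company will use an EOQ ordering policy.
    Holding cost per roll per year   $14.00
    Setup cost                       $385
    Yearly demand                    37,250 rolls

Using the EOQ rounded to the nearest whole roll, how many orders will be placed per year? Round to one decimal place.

Q* = √(2·D·S / H) = √(2·37,250·385 / 14) = √2,048,750.0 ≈ 1,431.35 → Q = 1,431
Orders per year = D/Q = 37,250 / 1,431 = 26.031

26.0 orders per year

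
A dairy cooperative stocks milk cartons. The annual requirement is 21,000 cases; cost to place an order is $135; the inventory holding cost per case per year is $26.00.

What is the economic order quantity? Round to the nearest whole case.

Optimal lot size Q* = (2 × 21,000 × $135 / $26)^½ ≈ 466.99

467 cases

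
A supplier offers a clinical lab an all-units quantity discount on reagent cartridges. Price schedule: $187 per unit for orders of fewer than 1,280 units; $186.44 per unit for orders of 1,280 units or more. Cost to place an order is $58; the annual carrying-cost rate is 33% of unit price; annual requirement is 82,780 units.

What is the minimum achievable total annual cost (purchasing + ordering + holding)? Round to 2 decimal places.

H₁ = 33%×$187 = $61.7100;  H₂ = 33%×$186.44 = $61.5252
EOQ₁ = √(2×82,780×58/61.7100) = 394.47  (< 1,280, feasible at tier 1)
EOQ₂ = √(2×82,780×58/61.5252) = 395.06  (< 1,280 → use Q = 1,280 at tier-2 price)
TC(tier 1 (EOQ₁), Q≈394.5) = $15,504,202.74
TC(tier 2, Q≈1,280.0) = $15,476,630.30
Minimum at tier 2: $15,476,630.30

$15,476,630.30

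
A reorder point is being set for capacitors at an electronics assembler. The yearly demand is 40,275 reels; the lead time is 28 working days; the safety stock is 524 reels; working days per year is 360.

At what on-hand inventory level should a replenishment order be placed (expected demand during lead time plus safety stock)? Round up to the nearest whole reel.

3,657 reels

Daily demand d = 40,275 / 360 = 111.875 reels/day
Demand during lead time = 111.875 × 28 = 3,132.50
Reorder point = 3,132.50 + 524 = 3,656.50 → round up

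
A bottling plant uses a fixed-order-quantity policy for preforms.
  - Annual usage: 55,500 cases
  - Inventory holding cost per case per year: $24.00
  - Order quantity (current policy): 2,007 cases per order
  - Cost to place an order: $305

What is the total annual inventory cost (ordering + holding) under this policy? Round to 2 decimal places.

$32,518.23

Ordering: D/Q × S = 55,500/2,007 × $305 = $8,434.23
Holding:  Q/2 × H = 2,007/2 × $24 = $24,084.00
Total = $8,434.23 + $24,084.00 = $32,518.23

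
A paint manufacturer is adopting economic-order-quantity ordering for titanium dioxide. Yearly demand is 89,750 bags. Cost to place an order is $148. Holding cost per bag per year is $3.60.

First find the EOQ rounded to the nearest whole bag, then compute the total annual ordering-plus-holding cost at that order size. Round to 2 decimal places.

EOQ = √(2DS/H) = √(2 × 89,750 × 148 / 3.6)
    = √(7,379,444.44) ≈ 2,716.51 → Q = 2,717 bags
Orders/yr = 89,750/2,717 = 33.033; ordering cost = 33.033 × $148 = $4,888.85
Average inventory = 2,717/2 = 1358.5; holding cost = 1358.5 × $3.6 = $4,890.60
Total = $4,888.85 + $4,890.60 = $9,779.45

$9,779.45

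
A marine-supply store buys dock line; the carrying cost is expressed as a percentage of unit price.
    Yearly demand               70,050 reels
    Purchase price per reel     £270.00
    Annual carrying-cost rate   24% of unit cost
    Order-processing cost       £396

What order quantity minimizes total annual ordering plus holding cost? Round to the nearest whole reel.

Carrying cost H = £270 × 24% = £64.8000/reel/yr
Q* = √(2·D·S / H) = √(2·70,050·396 / 64.8) = √856,166.7 ≈ 925.29

925 reels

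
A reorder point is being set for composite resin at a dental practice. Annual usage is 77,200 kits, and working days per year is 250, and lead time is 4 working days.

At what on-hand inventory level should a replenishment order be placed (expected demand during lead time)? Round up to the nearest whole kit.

Daily demand d = 77,200 / 250 = 308.800 kits/day
Demand during lead time = 308.800 × 4 = 1,235.20
Reorder point = 1,235.20 → round up

1,236 kits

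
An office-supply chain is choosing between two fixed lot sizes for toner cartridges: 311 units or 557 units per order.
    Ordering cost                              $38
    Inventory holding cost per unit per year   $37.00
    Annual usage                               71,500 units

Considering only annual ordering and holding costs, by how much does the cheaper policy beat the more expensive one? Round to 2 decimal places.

TC(Q) = (D/Q)S + (Q/2)H
TC(311) = (71,500/311)×38 + (311/2)×37 = $14,489.83
TC(557) = (71,500/557)×38 + (557/2)×37 = $15,182.42
Cheaper: Q = 311.  Difference = $692.58

$692.58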